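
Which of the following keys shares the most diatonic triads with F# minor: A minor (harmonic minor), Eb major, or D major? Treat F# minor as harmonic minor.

Triads of F# minor (harmonic minor): F#m (i), G#dim (ii°), Aaug (III+), Bm (iv), C# (V), D (VI), E#dim (vii°).
A minor (harmonic minor) shares 1: G#dim.
Eb major shares 0: none.
D major shares 3: F#m, Bm, D.
The most common triads (3) are shared with D major.

D major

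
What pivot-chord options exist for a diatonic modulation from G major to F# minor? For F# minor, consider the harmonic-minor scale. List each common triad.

Triads in G major: G (I), Am (ii), Bm (iii), C (IV), D (V), Em (vi), F#dim (vii°).
Triads in F# minor (harmonic minor): F#m (i), G#dim (ii°), Aaug (III+), Bm (iv), C# (V), D (VI), E#dim (vii°).
Shared triads with their functions: Bm (iii in G major, iv in F# minor); D (V in G major, VI in F# minor).

Bm, D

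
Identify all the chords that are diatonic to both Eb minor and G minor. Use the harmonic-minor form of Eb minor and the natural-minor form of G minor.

Bb

Triads in Eb minor (harmonic minor): Ebm (i), Fdim (ii°), Gbaug (III+), Abm (iv), Bb (V), Cb (VI), Ddim (vii°).
Triads in G minor (natural minor): Gm (i), Adim (ii°), Bb (III), Cm (iv), Dm (v), Eb (VI), F (VII).
Shared triads with their functions: Bb (V in Eb minor, III in G minor).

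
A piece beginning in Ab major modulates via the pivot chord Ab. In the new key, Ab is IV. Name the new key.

The numeral IV denotes a major triad on scale degree 4. With Ab on degree 4, the tonic of the new key is Eb.
Degree 4 carries a major triad in major keys, so the destination is Eb major.
Check: the diatonic triads of Eb major are Eb (I), Fm (ii), Gm (iii), Ab (IV), Bb (V), Cm (vi), Ddim (vii°) — Ab is indeed IV.

Eb major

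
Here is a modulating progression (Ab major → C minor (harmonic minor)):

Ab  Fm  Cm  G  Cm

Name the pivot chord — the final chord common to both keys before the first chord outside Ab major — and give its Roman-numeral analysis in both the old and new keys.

Chords diatonic to Ab major: Ab, Bbm, Cm, Db, Eb, Fm, Gdim.
Reading the progression, the first chord not in that set is G, so the modulation leaves Ab major there.
The chord immediately before G is Cm, which is diatonic to both keys: iii in Ab major and i in C minor.

Cm — iii in Ab major, i in C minor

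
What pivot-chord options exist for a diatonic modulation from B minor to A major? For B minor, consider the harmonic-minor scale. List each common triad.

Bm

Triads in B minor (harmonic minor): B minor (i), C♯ diminished (ii°), D augmented (III+), E minor (iv), F♯ major (V), G major (VI), A♯ diminished (vii°).
Triads in A major: A major (I), B minor (ii), C♯ minor (iii), D major (IV), E major (V), F♯ minor (vi), G♯ diminished (vii°).
Shared triads with their functions: B minor (i in B minor, ii in A major).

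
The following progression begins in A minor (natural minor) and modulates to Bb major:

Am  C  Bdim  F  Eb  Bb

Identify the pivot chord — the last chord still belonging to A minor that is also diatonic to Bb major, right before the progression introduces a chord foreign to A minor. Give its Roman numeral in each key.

F — VI in A minor, V in Bb major

Chords diatonic to A minor: Am, Bdim, C, Dm, Em, F, G.
Reading the progression, the first chord not in that set is Eb, so the modulation leaves A minor there.
The chord immediately before Eb is F, which is diatonic to both keys: VI in A minor and V in Bb major.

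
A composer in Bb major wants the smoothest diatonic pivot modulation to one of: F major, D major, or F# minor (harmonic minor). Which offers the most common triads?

Triads of Bb major: Bb major (I), C minor (ii), D minor (iii), Eb major (IV), F major (V), G minor (vi), A diminished (vii°).
F major shares 4: Bb, Dm, F, Gm.
D major shares 0: none.
F# minor (harmonic minor) shares 0: none.
The most common triads (4) are shared with F major.

F major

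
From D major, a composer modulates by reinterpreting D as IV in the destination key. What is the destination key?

The numeral IV denotes a major triad on scale degree 4. With D on degree 4, the tonic of the new key is A.
Degree 4 carries a major triad in major keys, so the destination is A major.
Check: the diatonic triads of A major are A (I), Bm (ii), C#m (iii), D (IV), E (V), F#m (vi), G#dim (vii°) — D is indeed IV.

A major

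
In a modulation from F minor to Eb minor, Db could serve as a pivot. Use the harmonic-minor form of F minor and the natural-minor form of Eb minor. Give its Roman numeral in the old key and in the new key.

The scale of F minor (harmonic minor) is F G Ab Bb C Db E; Db is degree 6, and the triad built there (Db-F-Ab) is major, so it is VI.
The scale of Eb minor (natural minor) is Eb F Gb Ab Bb Cb Db; Db is degree 7, and the triad built there (Db-F-Ab) is major, so it is VII.

VI in F minor; VII in Eb minor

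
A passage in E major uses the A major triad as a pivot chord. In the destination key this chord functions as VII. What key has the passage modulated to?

B minor

The numeral VII denotes a major triad on scale degree 7. With A on degree 7, the tonic of the new key is B.
Degree 7 carries a major triad in natural-minor keys, so the destination is B minor.
Check: the diatonic triads of B minor (natural minor) are Bm (i), C#dim (ii°), D (III), Em (iv), F#m (v), G (VI), A (VII) — A major is indeed VII.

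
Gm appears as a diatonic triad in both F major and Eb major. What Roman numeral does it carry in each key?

The scale of F major is F G A Bb C D E; G is degree 2, and the triad built there (G-Bb-D) is minor, so it is ii.
The scale of Eb major is Eb F G Ab Bb C D; G is degree 3, and the triad built there (G-Bb-D) is minor, so it is iii.

ii in F major; iii in Eb major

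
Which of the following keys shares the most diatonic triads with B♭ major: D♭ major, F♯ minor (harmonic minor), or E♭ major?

E♭ major

Triads of B♭ major: B♭ (I), Cm (ii), Dm (iii), E♭ (IV), F (V), Gm (vi), Adim (vii°).
D♭ major shares 0: none.
F♯ minor (harmonic minor) shares 0: none.
E♭ major shares 4: B♭, Cm, E♭, Gm.
The most common triads (4) are shared with E♭ major.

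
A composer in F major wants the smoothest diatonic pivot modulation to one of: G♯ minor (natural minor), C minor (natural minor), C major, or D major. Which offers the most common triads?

C major

Triads of F major: F (I), Gm (ii), Am (iii), B♭ (IV), C (V), Dm (vi), Edim (vii°).
G♯ minor (natural minor) shares 0: none.
C minor (natural minor) shares 2: Gm, B♭.
C major shares 4: F, Am, C, Dm.
D major shares 0: none.
The most common triads (4) are shared with C major.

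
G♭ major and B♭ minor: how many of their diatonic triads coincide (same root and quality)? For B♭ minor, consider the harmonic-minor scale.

Diatonic triads of G♭ major: G♭ (I), A♭m (ii), B♭m (iii), C♭ (IV), D♭ (V), E♭m (vi), Fdim (vii°).
Diatonic triads of B♭ minor (harmonic minor): B♭m (i), Cdim (ii°), D♭aug (III+), E♭m (iv), F (V), G♭ (VI), Adim (vii°).
Matching root and quality in both lists: G♭, B♭m, E♭m.
That gives 3 common triads.

3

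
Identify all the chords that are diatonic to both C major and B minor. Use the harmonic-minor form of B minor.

Triads in C major: C (I), Dm (ii), Em (iii), F (IV), G (V), Am (vi), Bdim (vii°).
Triads in B minor (harmonic minor): Bm (i), C#dim (ii°), Daug (III+), Em (iv), F# (V), G (VI), A#dim (vii°).
Shared triads with their functions: Em (iii in C major, iv in B minor); G (V in C major, VI in B minor).

Em, G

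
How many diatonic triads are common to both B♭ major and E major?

Diatonic triads of B♭ major: B♭ (I), Cm (ii), Dm (iii), E♭ (IV), F (V), Gm (vi), Adim (vii°).
Diatonic triads of E major: E (I), F♯m (ii), G♯m (iii), A (IV), B (V), C♯m (vi), D♯dim (vii°).
No triad has the same root and quality in both keys.

0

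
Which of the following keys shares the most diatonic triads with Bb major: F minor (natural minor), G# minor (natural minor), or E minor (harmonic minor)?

Triads of Bb major: Bb major (I), C minor (ii), D minor (iii), Eb major (IV), F major (V), G minor (vi), A diminished (vii°).
F minor (natural minor) shares 2: Cm, Eb.
G# minor (natural minor) shares 0: none.
E minor (harmonic minor) shares 0: none.
The most common triads (2) are shared with F minor.

F minor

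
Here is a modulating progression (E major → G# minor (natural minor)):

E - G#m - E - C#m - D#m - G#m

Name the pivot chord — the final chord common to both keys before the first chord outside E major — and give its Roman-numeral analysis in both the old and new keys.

C#m — vi in E major, iv in G# minor

Chords diatonic to E major: E, F#m, G#m, A, B, C#m, D#dim.
Reading the progression, the first chord not in that set is D#m, so the modulation leaves E major there.
The chord immediately before D#m is C#m, which is diatonic to both keys: vi in E major and iv in G# minor.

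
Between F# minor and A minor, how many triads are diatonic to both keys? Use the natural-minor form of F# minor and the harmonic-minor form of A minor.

Diatonic triads of F# minor (natural minor): F# minor (i), G# diminished (ii°), A major (III), B minor (iv), C# minor (v), D major (VI), E major (VII).
Diatonic triads of A minor (harmonic minor): A minor (i), B diminished (ii°), C augmented (III+), D minor (iv), E major (V), F major (VI), G# diminished (vii°).
Matching root and quality in both lists: G# diminished, E major.
That gives 2 common triads.

2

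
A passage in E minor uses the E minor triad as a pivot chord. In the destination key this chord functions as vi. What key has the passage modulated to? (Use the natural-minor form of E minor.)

G major

The numeral vi denotes a minor triad on scale degree 6. With E on degree 6, the tonic of the new key is G.
Degree 6 carries a minor triad in major keys, so the destination is G major.
Check: the diatonic triads of G major are G (I), Am (ii), Bm (iii), C (IV), D (V), Em (vi), F#dim (vii°) — E minor is indeed vi.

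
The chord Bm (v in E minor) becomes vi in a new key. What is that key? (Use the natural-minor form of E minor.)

D major

The numeral vi denotes a minor triad on scale degree 6. With B on degree 6, the tonic of the new key is D.
Degree 6 carries a minor triad in major keys, so the destination is D major.
Check: the diatonic triads of D major are D (I), Em (ii), F#m (iii), G (IV), A (V), Bm (vi), C#dim (vii°) — Bm is indeed vi.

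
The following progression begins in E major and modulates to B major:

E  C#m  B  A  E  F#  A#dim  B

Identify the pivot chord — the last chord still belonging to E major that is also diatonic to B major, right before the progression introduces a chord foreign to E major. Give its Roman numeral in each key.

Chords diatonic to E major: E, F#m, G#m, A, B, C#m, D#dim.
Reading the progression, the first chord not in that set is F#, so the modulation leaves E major there.
The chord immediately before F# is E, which is diatonic to both keys: I in E major and IV in B major.

E — I in E major, IV in B major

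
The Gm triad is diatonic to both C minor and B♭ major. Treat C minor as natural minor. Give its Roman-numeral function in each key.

v in C minor; vi in B♭ major

The scale of C minor (natural minor) is C D E♭ F G A♭ B♭; G is degree 5, and the triad built there (G-B♭-D) is minor, so it is v.
The scale of B♭ major is B♭ C D E♭ F G A; G is degree 6, and the triad built there (G-B♭-D) is minor, so it is vi.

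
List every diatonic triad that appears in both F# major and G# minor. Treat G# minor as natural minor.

Triads in F# major: F# (I), G#m (ii), A#m (iii), B (IV), C# (V), D#m (vi), E#dim (vii°).
Triads in G# minor (natural minor): G#m (i), A#dim (ii°), B (III), C#m (iv), D#m (v), E (VI), F# (VII).
Shared triads with their functions: F# (I in F# major, VII in G# minor); G#m (ii in F# major, i in G# minor); B (IV in F# major, III in G# minor); D#m (vi in F# major, v in G# minor).

F#, G#m, B, D#m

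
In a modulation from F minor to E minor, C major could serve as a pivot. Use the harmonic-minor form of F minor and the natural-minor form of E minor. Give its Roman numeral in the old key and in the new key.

The scale of F minor (harmonic minor) is F G Ab Bb C Db E; C is degree 5, and the triad built there (C-E-G) is major, so it is V.
The scale of E minor (natural minor) is E F# G A B C D; C is degree 6, and the triad built there (C-E-G) is major, so it is VI.

V in F minor; VI in E minor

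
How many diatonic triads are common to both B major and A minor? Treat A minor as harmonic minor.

1

Diatonic triads of B major: B (I), C#m (ii), D#m (iii), E (IV), F# (V), G#m (vi), A#dim (vii°).
Diatonic triads of A minor (harmonic minor): Am (i), Bdim (ii°), Caug (III+), Dm (iv), E (V), F (VI), G#dim (vii°).
Matching root and quality in both lists: E.
That gives 1 common triad.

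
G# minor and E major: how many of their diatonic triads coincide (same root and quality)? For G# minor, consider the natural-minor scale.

Diatonic triads of G# minor (natural minor): G# minor (i), A# diminished (ii°), B major (III), C# minor (iv), D# minor (v), E major (VI), F# major (VII).
Diatonic triads of E major: E major (I), F# minor (ii), G# minor (iii), A major (IV), B major (V), C# minor (vi), D# diminished (vii°).
Matching root and quality in both lists: G# minor, B major, C# minor, E major.
That gives 4 common triads.

4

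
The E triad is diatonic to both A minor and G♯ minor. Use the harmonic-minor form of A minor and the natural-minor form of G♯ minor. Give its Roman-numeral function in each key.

V in A minor; VI in G♯ minor

The scale of A minor (harmonic minor) is A B C D E F G♯; E is degree 5, and the triad built there (E-G♯-B) is major, so it is V.
The scale of G♯ minor (natural minor) is G♯ A♯ B C♯ D♯ E F♯; E is degree 6, and the triad built there (E-G♯-B) is major, so it is VI.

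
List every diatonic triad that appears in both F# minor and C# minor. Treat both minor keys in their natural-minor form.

Triads in F# minor (natural minor): F#m (i), G#dim (ii°), A (III), Bm (iv), C#m (v), D (VI), E (VII).
Triads in C# minor (natural minor): C#m (i), D#dim (ii°), E (III), F#m (iv), G#m (v), A (VI), B (VII).
Shared triads with their functions: F#m (i in F# minor, iv in C# minor); A (III in F# minor, VI in C# minor); C#m (v in F# minor, i in C# minor); E (VII in F# minor, III in C# minor).

F#m, A, C#m, E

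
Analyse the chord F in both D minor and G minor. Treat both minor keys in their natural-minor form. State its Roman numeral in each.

The scale of D minor (natural minor) is D E F G A Bb C; F is degree 3, and the triad built there (F-A-C) is major, so it is III.
The scale of G minor (natural minor) is G A Bb C D Eb F; F is degree 7, and the triad built there (F-A-C) is major, so it is VII.

III in D minor; VII in G minor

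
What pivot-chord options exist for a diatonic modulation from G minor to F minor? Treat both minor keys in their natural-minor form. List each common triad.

Triads in G minor (natural minor): Gm (i), Adim (ii°), Bb (III), Cm (iv), Dm (v), Eb (VI), F (VII).
Triads in F minor (natural minor): Fm (i), Gdim (ii°), Ab (III), Bbm (iv), Cm (v), Db (VI), Eb (VII).
Shared triads with their functions: Cm (iv in G minor, v in F minor); Eb (VI in G minor, VII in F minor).

Cm, Eb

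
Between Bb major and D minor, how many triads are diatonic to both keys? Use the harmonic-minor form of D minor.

3

Diatonic triads of Bb major: Bb (I), Cm (ii), Dm (iii), Eb (IV), F (V), Gm (vi), Adim (vii°).
Diatonic triads of D minor (harmonic minor): Dm (i), Edim (ii°), Faug (III+), Gm (iv), A (V), Bb (VI), C#dim (vii°).
Matching root and quality in both lists: Bb, Dm, Gm.
That gives 3 common triads.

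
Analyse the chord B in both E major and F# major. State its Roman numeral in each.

V in E major; IV in F# major

The scale of E major is E F# G# A B C# D#; B is degree 5, and the triad built there (B-D#-F#) is major, so it is V.
The scale of F# major is F# G# A# B C# D# E#; B is degree 4, and the triad built there (B-D#-F#) is major, so it is IV.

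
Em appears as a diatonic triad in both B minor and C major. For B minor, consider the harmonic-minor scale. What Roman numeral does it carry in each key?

The scale of B minor (harmonic minor) is B C♯ D E F♯ G A♯; E is degree 4, and the triad built there (E-G-B) is minor, so it is iv.
The scale of C major is C D E F G A B; E is degree 3, and the triad built there (E-G-B) is minor, so it is iii.

iv in B minor; iii in C major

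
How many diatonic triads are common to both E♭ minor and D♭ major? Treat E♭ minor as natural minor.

Diatonic triads of E♭ minor (natural minor): E♭m (i), Fdim (ii°), G♭ (III), A♭m (iv), B♭m (v), C♭ (VI), D♭ (VII).
Diatonic triads of D♭ major: D♭ (I), E♭m (ii), Fm (iii), G♭ (IV), A♭ (V), B♭m (vi), Cdim (vii°).
Matching root and quality in both lists: E♭m, G♭, B♭m, D♭.
That gives 4 common triads.

4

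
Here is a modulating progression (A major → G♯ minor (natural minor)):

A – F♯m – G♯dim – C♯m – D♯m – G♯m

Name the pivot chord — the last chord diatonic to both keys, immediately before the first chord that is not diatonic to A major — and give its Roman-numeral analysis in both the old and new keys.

C♯m — iii in A major, iv in G♯ minor

Chords diatonic to A major: A, Bm, C♯m, D, E, F♯m, G♯dim.
Reading the progression, the first chord not in that set is D♯m, so the modulation leaves A major there.
The chord immediately before D♯m is C♯m, which is diatonic to both keys: iii in A major and iv in G♯ minor.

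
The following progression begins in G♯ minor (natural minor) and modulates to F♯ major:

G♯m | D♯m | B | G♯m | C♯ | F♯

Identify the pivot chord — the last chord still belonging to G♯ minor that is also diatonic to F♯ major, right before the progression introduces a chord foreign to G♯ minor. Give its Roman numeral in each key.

Chords diatonic to G♯ minor: G♯m, A♯dim, B, C♯m, D♯m, E, F♯.
Reading the progression, the first chord not in that set is C♯, so the modulation leaves G♯ minor there.
The chord immediately before C♯ is G♯m, which is diatonic to both keys: i in G♯ minor and ii in F♯ major.

G♯m — i in G♯ minor, ii in F♯ major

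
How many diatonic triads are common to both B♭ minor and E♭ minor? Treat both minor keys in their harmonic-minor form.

Diatonic triads of B♭ minor (harmonic minor): B♭m (i), Cdim (ii°), D♭aug (III+), E♭m (iv), F (V), G♭ (VI), Adim (vii°).
Diatonic triads of E♭ minor (harmonic minor): E♭m (i), Fdim (ii°), G♭aug (III+), A♭m (iv), B♭ (V), C♭ (VI), Ddim (vii°).
Matching root and quality in both lists: E♭m.
That gives 1 common triad.

1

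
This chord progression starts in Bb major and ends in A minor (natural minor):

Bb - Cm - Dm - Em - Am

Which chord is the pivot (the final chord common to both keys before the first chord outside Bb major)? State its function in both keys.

Chords diatonic to Bb major: Bb, Cm, Dm, Eb, F, Gm, Adim.
Reading the progression, the first chord not in that set is Em, so the modulation leaves Bb major there.
The chord immediately before Em is Dm, which is diatonic to both keys: iii in Bb major and iv in A minor.

Dm — iii in Bb major, iv in A minor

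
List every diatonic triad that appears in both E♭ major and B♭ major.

Triads in E♭ major: E♭ (I), Fm (ii), Gm (iii), A♭ (IV), B♭ (V), Cm (vi), Ddim (vii°).
Triads in B♭ major: B♭ (I), Cm (ii), Dm (iii), E♭ (IV), F (V), Gm (vi), Adim (vii°).
Shared triads with their functions: E♭ (I in E♭ major, IV in B♭ major); Gm (iii in E♭ major, vi in B♭ major); B♭ (V in E♭ major, I in B♭ major); Cm (vi in E♭ major, ii in B♭ major).

E♭, Gm, B♭, Cm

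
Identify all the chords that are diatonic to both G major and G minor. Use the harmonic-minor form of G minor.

Triads in G major: G (I), Am (ii), Bm (iii), C (IV), D (V), Em (vi), F♯dim (vii°).
Triads in G minor (harmonic minor): Gm (i), Adim (ii°), B♭aug (III+), Cm (iv), D (V), E♭ (VI), F♯dim (vii°).
Shared triads with their functions: D (V in G major, V in G minor); F♯dim (vii° in G major, vii° in G minor).

D, F♯dim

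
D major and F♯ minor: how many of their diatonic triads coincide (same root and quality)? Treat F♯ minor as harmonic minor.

3

Diatonic triads of D major: D (I), Em (ii), F♯m (iii), G (IV), A (V), Bm (vi), C♯dim (vii°).
Diatonic triads of F♯ minor (harmonic minor): F♯m (i), G♯dim (ii°), Aaug (III+), Bm (iv), C♯ (V), D (VI), E♯dim (vii°).
Matching root and quality in both lists: D, F♯m, Bm.
That gives 3 common triads.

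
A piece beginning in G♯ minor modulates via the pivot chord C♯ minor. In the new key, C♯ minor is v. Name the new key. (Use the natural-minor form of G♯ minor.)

The numeral v denotes a minor triad on scale degree 5. With C♯ on degree 5, the tonic of the new key is F♯.
Degree 5 carries a minor triad in natural-minor keys, so the destination is F♯ minor.
Check: the diatonic triads of F♯ minor (natural minor) are F♯m (i), G♯dim (ii°), A (III), Bm (iv), C♯m (v), D (VI), E (VII) — C♯ minor is indeed v.

F♯ minor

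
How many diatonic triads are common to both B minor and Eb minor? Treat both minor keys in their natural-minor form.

0

Diatonic triads of B minor (natural minor): Bm (i), C#dim (ii°), D (III), Em (iv), F#m (v), G (VI), A (VII).
Diatonic triads of Eb minor (natural minor): Ebm (i), Fdim (ii°), Gb (III), Abm (iv), Bbm (v), Cb (VI), Db (VII).
No triad has the same root and quality in both keys.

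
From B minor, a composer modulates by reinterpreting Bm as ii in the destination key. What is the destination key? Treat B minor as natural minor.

The numeral ii denotes a minor triad on scale degree 2. With B on degree 2, the tonic of the new key is A.
Degree 2 carries a minor triad in major keys, so the destination is A major.
Check: the diatonic triads of A major are A (I), Bm (ii), C#m (iii), D (IV), E (V), F#m (vi), G#dim (vii°) — Bm is indeed ii.

A major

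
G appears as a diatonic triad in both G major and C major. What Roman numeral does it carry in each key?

The scale of G major is G A B C D E F#; G is degree 1, and the triad built there (G-B-D) is major, so it is I.
The scale of C major is C D E F G A B; G is degree 5, and the triad built there (G-B-D) is major, so it is V.

I in G major; V in C major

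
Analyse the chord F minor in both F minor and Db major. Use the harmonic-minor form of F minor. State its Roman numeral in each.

The scale of F minor (harmonic minor) is F G Ab Bb C Db E; F is degree 1, and the triad built there (F-Ab-C) is minor, so it is i.
The scale of Db major is Db Eb F Gb Ab Bb C; F is degree 3, and the triad built there (F-Ab-C) is minor, so it is iii.

i in F minor; iii in Db major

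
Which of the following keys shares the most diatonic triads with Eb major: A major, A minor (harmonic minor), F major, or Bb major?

Triads of Eb major: Eb major (I), F minor (ii), G minor (iii), Ab major (IV), Bb major (V), C minor (vi), D diminished (vii°).
A major shares 0: none.
A minor (harmonic minor) shares 0: none.
F major shares 2: Gm, Bb.
Bb major shares 4: Eb, Gm, Bb, Cm.
The most common triads (4) are shared with Bb major.

Bb major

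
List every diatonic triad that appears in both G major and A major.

Bm, D

Triads in G major: G major (I), A minor (ii), B minor (iii), C major (IV), D major (V), E minor (vi), F# diminished (vii°).
Triads in A major: A major (I), B minor (ii), C# minor (iii), D major (IV), E major (V), F# minor (vi), G# diminished (vii°).
Shared triads with their functions: B minor (iii in G major, ii in A major); D major (V in G major, IV in A major).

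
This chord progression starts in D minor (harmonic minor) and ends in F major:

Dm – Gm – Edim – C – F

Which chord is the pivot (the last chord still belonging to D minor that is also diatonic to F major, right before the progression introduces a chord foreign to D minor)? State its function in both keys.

Edim — ii° in D minor, vii° in F major

Chords diatonic to D minor: Dm, Edim, Faug, Gm, A, B♭, C♯dim.
Reading the progression, the first chord not in that set is C, so the modulation leaves D minor there.
The chord immediately before C is Edim, which is diatonic to both keys: ii° in D minor and vii° in F major.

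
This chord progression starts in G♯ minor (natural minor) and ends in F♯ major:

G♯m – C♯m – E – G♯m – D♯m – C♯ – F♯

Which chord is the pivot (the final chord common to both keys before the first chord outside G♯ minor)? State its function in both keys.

Chords diatonic to G♯ minor: G♯m, A♯dim, B, C♯m, D♯m, E, F♯.
Reading the progression, the first chord not in that set is C♯, so the modulation leaves G♯ minor there.
The chord immediately before C♯ is D♯m, which is diatonic to both keys: v in G♯ minor and vi in F♯ major.

D♯m — v in G♯ minor, vi in F♯ major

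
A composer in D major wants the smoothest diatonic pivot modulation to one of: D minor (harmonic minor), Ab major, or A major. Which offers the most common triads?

A major

Triads of D major: D major (I), E minor (ii), F# minor (iii), G major (IV), A major (V), B minor (vi), C# diminished (vii°).
D minor (harmonic minor) shares 2: A, C#dim.
Ab major shares 0: none.
A major shares 4: D, F#m, A, Bm.
The most common triads (4) are shared with A major.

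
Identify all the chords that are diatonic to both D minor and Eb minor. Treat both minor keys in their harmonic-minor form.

Triads in D minor (harmonic minor): Dm (i), Edim (ii°), Faug (III+), Gm (iv), A (V), Bb (VI), C#dim (vii°).
Triads in Eb minor (harmonic minor): Ebm (i), Fdim (ii°), Gbaug (III+), Abm (iv), Bb (V), Cb (VI), Ddim (vii°).
Shared triads with their functions: Bb (VI in D minor, V in Eb minor).

Bb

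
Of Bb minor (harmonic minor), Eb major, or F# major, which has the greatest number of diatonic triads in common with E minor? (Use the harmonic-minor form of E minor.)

Triads of E minor (harmonic minor): E minor (i), F# diminished (ii°), G augmented (III+), A minor (iv), B major (V), C major (VI), D# diminished (vii°).
Bb minor (harmonic minor) shares 0: none.
Eb major shares 0: none.
F# major shares 1: B.
The most common triads (1) are shared with F# major.

F# major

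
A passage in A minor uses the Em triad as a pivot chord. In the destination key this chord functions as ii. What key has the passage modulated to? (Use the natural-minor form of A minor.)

The numeral ii denotes a minor triad on scale degree 2. With E on degree 2, the tonic of the new key is D.
Degree 2 carries a minor triad in major keys, so the destination is D major.
Check: the diatonic triads of D major are D (I), Em (ii), F#m (iii), G (IV), A (V), Bm (vi), C#dim (vii°) — Em is indeed ii.

D major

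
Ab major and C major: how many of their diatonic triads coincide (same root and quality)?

Diatonic triads of Ab major: Ab (I), Bbm (ii), Cm (iii), Db (IV), Eb (V), Fm (vi), Gdim (vii°).
Diatonic triads of C major: C (I), Dm (ii), Em (iii), F (IV), G (V), Am (vi), Bdim (vii°).
No triad has the same root and quality in both keys.

0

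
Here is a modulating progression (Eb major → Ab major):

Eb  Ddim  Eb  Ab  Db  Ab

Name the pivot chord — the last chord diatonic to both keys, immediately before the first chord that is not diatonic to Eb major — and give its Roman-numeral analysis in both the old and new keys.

Ab — IV in Eb major, I in Ab major

Chords diatonic to Eb major: Eb, Fm, Gm, Ab, Bb, Cm, Ddim.
Reading the progression, the first chord not in that set is Db, so the modulation leaves Eb major there.
The chord immediately before Db is Ab, which is diatonic to both keys: IV in Eb major and I in Ab major.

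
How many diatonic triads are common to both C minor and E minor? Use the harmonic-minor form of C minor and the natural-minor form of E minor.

Diatonic triads of C minor (harmonic minor): Cm (i), Ddim (ii°), Ebaug (III+), Fm (iv), G (V), Ab (VI), Bdim (vii°).
Diatonic triads of E minor (natural minor): Em (i), F#dim (ii°), G (III), Am (iv), Bm (v), C (VI), D (VII).
Matching root and quality in both lists: G.
That gives 1 common triad.

1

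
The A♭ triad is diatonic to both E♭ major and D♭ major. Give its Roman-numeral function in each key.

IV in E♭ major; V in D♭ major

The scale of E♭ major is E♭ F G A♭ B♭ C D; A♭ is degree 4, and the triad built there (A♭-C-E♭) is major, so it is IV.
The scale of D♭ major is D♭ E♭ F G♭ A♭ B♭ C; A♭ is degree 5, and the triad built there (A♭-C-E♭) is major, so it is V.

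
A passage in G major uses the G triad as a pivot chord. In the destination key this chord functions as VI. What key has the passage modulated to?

B minor

The numeral VI denotes a major triad on scale degree 6. With G on degree 6, the tonic of the new key is B.
Degree 6 carries a major triad in minor keys, so the destination is B minor.
Check: the diatonic triads of B minor (natural minor) are Bm (i), C#dim (ii°), D (III), Em (iv), F#m (v), G (VI), A (VII) — G is indeed VI.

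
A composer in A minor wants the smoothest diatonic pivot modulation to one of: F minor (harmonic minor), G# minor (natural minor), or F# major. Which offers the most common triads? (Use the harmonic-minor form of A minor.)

G# minor

Triads of A minor (harmonic minor): Am (i), Bdim (ii°), Caug (III+), Dm (iv), E (V), F (VI), G#dim (vii°).
F minor (harmonic minor) shares 0: none.
G# minor (natural minor) shares 1: E.
F# major shares 0: none.
The most common triads (1) are shared with G# minor.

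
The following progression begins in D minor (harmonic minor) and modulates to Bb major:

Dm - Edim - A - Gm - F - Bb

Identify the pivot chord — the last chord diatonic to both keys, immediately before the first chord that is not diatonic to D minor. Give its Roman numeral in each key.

Chords diatonic to D minor: Dm, Edim, Faug, Gm, A, Bb, C#dim.
Reading the progression, the first chord not in that set is F, so the modulation leaves D minor there.
The chord immediately before F is Gm, which is diatonic to both keys: iv in D minor and vi in Bb major.

Gm — iv in D minor, vi in Bb major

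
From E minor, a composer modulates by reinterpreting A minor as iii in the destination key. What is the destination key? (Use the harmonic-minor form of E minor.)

F major

The numeral iii denotes a minor triad on scale degree 3. With A on degree 3, the tonic of the new key is F.
Degree 3 carries a minor triad in major keys, so the destination is F major.
Check: the diatonic triads of F major are F (I), Gm (ii), Am (iii), Bb (IV), C (V), Dm (vi), Edim (vii°) — A minor is indeed iii.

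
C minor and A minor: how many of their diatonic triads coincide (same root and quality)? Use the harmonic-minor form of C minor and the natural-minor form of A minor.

2

Diatonic triads of C minor (harmonic minor): Cm (i), Ddim (ii°), Ebaug (III+), Fm (iv), G (V), Ab (VI), Bdim (vii°).
Diatonic triads of A minor (natural minor): Am (i), Bdim (ii°), C (III), Dm (iv), Em (v), F (VI), G (VII).
Matching root and quality in both lists: G, Bdim.
That gives 2 common triads.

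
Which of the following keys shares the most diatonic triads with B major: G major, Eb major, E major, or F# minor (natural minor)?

E major

Triads of B major: B major (I), C# minor (ii), D# minor (iii), E major (IV), F# major (V), G# minor (vi), A# diminished (vii°).
G major shares 0: none.
Eb major shares 0: none.
E major shares 4: B, C#m, E, G#m.
F# minor (natural minor) shares 2: C#m, E.
The most common triads (4) are shared with E major.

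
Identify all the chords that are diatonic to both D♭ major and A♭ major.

Triads in D♭ major: D♭ (I), E♭m (ii), Fm (iii), G♭ (IV), A♭ (V), B♭m (vi), Cdim (vii°).
Triads in A♭ major: A♭ (I), B♭m (ii), Cm (iii), D♭ (IV), E♭ (V), Fm (vi), Gdim (vii°).
Shared triads with their functions: D♭ (I in D♭ major, IV in A♭ major); Fm (iii in D♭ major, vi in A♭ major); A♭ (V in D♭ major, I in A♭ major); B♭m (vi in D♭ major, ii in A♭ major).

D♭, Fm, A♭, B♭m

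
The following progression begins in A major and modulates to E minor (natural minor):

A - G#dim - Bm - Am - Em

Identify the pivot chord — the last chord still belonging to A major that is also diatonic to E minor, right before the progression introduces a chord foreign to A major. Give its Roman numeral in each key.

Chords diatonic to A major: A, Bm, C#m, D, E, F#m, G#dim.
Reading the progression, the first chord not in that set is Am, so the modulation leaves A major there.
The chord immediately before Am is Bm, which is diatonic to both keys: ii in A major and v in E minor.

Bm — ii in A major, v in E minor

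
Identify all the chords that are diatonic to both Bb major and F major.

Bb, Dm, F, Gm

Triads in Bb major: Bb major (I), C minor (ii), D minor (iii), Eb major (IV), F major (V), G minor (vi), A diminished (vii°).
Triads in F major: F major (I), G minor (ii), A minor (iii), Bb major (IV), C major (V), D minor (vi), E diminished (vii°).
Shared triads with their functions: Bb major (I in Bb major, IV in F major); D minor (iii in Bb major, vi in F major); F major (V in Bb major, I in F major); G minor (vi in Bb major, ii in F major).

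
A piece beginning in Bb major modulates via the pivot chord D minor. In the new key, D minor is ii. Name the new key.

C major

The numeral ii denotes a minor triad on scale degree 2. With D on degree 2, the tonic of the new key is C.
Degree 2 carries a minor triad in major keys, so the destination is C major.
Check: the diatonic triads of C major are C (I), Dm (ii), Em (iii), F (IV), G (V), Am (vi), Bdim (vii°) — D minor is indeed ii.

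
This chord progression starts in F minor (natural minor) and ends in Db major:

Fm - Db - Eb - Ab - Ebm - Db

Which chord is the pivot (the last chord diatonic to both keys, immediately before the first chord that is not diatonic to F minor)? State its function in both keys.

Ab — III in F minor, V in Db major

Chords diatonic to F minor: Fm, Gdim, Ab, Bbm, Cm, Db, Eb.
Reading the progression, the first chord not in that set is Ebm, so the modulation leaves F minor there.
The chord immediately before Ebm is Ab, which is diatonic to both keys: III in F minor and V in Db major.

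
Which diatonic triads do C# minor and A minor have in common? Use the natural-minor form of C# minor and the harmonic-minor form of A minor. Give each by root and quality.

E

Triads in C# minor (natural minor): C#m (i), D#dim (ii°), E (III), F#m (iv), G#m (v), A (VI), B (VII).
Triads in A minor (harmonic minor): Am (i), Bdim (ii°), Caug (III+), Dm (iv), E (V), F (VI), G#dim (vii°).
Shared triads with their functions: E (III in C# minor, V in A minor).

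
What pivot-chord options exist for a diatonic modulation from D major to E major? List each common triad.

F#m, A

Triads in D major: D (I), Em (ii), F#m (iii), G (IV), A (V), Bm (vi), C#dim (vii°).
Triads in E major: E (I), F#m (ii), G#m (iii), A (IV), B (V), C#m (vi), D#dim (vii°).
Shared triads with their functions: F#m (iii in D major, ii in E major); A (V in D major, IV in E major).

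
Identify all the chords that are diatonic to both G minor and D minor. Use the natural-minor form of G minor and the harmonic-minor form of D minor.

Triads in G minor (natural minor): Gm (i), Adim (ii°), B♭ (III), Cm (iv), Dm (v), E♭ (VI), F (VII).
Triads in D minor (harmonic minor): Dm (i), Edim (ii°), Faug (III+), Gm (iv), A (V), B♭ (VI), C♯dim (vii°).
Shared triads with their functions: Gm (i in G minor, iv in D minor); B♭ (III in G minor, VI in D minor); Dm (v in G minor, i in D minor).

Gm, B♭, Dm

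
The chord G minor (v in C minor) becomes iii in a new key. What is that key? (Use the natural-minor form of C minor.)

E♭ major

The numeral iii denotes a minor triad on scale degree 3. With G on degree 3, the tonic of the new key is E♭.
Degree 3 carries a minor triad in major keys, so the destination is E♭ major.
Check: the diatonic triads of E♭ major are E♭ (I), Fm (ii), Gm (iii), A♭ (IV), B♭ (V), Cm (vi), Ddim (vii°) — G minor is indeed iii.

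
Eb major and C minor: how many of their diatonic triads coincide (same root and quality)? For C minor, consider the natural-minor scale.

Diatonic triads of Eb major: Eb (I), Fm (ii), Gm (iii), Ab (IV), Bb (V), Cm (vi), Ddim (vii°).
Diatonic triads of C minor (natural minor): Cm (i), Ddim (ii°), Eb (III), Fm (iv), Gm (v), Ab (VI), Bb (VII).
Matching root and quality in both lists: Eb, Fm, Gm, Ab, Bb, Cm, Ddim.
That gives 7 common triads.

7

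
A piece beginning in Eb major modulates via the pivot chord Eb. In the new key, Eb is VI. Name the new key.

G minor

The numeral VI denotes a major triad on scale degree 6. With Eb on degree 6, the tonic of the new key is G.
Degree 6 carries a major triad in minor keys, so the destination is G minor.
Check: the diatonic triads of G minor (natural minor) are Gm (i), Adim (ii°), Bb (III), Cm (iv), Dm (v), Eb (VI), F (VII) — Eb is indeed VI.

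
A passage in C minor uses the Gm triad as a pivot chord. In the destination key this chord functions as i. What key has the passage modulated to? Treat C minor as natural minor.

G minor

The numeral i denotes a minor triad on scale degree 1. With G on degree 1, the tonic of the new key is G.
Degree 1 carries a minor triad in minor keys, so the destination is G minor.
Check: the diatonic triads of G minor (natural minor) are Gm (i), Adim (ii°), Bb (III), Cm (iv), Dm (v), Eb (VI), F (VII) — Gm is indeed i.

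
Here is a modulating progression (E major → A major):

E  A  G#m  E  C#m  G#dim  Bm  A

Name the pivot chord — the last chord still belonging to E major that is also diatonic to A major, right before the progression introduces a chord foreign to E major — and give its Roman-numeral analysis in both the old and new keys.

Chords diatonic to E major: E, F#m, G#m, A, B, C#m, D#dim.
Reading the progression, the first chord not in that set is G#dim, so the modulation leaves E major there.
The chord immediately before G#dim is C#m, which is diatonic to both keys: vi in E major and iii in A major.

C#m — vi in E major, iii in A major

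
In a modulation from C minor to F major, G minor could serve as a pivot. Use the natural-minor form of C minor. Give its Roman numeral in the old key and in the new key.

The scale of C minor (natural minor) is C D Eb F G Ab Bb; G is degree 5, and the triad built there (G-Bb-D) is minor, so it is v.
The scale of F major is F G A Bb C D E; G is degree 2, and the triad built there (G-Bb-D) is minor, so it is ii.

v in C minor; ii in F major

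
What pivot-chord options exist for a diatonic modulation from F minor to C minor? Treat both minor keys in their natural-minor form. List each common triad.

Fm, A♭, Cm, E♭

Triads in F minor (natural minor): Fm (i), Gdim (ii°), A♭ (III), B♭m (iv), Cm (v), D♭ (VI), E♭ (VII).
Triads in C minor (natural minor): Cm (i), Ddim (ii°), E♭ (III), Fm (iv), Gm (v), A♭ (VI), B♭ (VII).
Shared triads with their functions: Fm (i in F minor, iv in C minor); A♭ (III in F minor, VI in C minor); Cm (v in F minor, i in C minor); E♭ (VII in F minor, III in C minor).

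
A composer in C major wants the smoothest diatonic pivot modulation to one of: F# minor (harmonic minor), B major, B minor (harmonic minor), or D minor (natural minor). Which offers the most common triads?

D minor

Triads of C major: C (I), Dm (ii), Em (iii), F (IV), G (V), Am (vi), Bdim (vii°).
F# minor (harmonic minor) shares 0: none.
B major shares 0: none.
B minor (harmonic minor) shares 2: Em, G.
D minor (natural minor) shares 4: C, Dm, F, Am.
The most common triads (4) are shared with D minor.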